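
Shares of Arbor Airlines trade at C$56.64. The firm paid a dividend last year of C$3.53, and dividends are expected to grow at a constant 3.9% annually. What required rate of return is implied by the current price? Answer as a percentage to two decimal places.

Rearranging the constant-growth DDM: r = D₁/P₀ + g.
D₁ = 3.53 × (1 + 0.039) = 3.6677.
r = 3.6677 / 56.64 + 0.039 = 0.06475 + 0.039 = 0.10375

10.38%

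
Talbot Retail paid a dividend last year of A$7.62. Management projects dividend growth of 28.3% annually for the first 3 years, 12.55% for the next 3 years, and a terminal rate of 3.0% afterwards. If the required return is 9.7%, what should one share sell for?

Three-stage DDM. Project D₁…D_6; terminal Gordon value at t=6 with g = 0.03; discount at r = 0.097.
D_1 = 9.7765
D_2 = 12.5432
D_3 = 16.0929
D_4 = 18.1126
D_5 = 20.3857
D_6 = 22.9441
TV_6 = 23.6324/(0.097−0.03) = 352.7231
P₀ = Σ Dₜ/(1+r)ᵗ + TV_6/(1+r)^6 = 272.4220

A$272.42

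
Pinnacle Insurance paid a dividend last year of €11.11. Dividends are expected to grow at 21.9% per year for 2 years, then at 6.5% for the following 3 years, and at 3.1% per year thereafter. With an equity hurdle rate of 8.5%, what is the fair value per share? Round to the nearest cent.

Three-stage DDM. Project D₁…D_5; terminal Gordon value at t=5 with g = 0.031; discount at r = 0.085.
D_1 = 13.5431
D_2 = 16.5090
D_3 = 17.5821
D_4 = 18.7250
D_5 = 19.9421
TV_5 = 20.5603/(0.085−0.031) = 380.7459
P₀ = Σ Dₜ/(1+r)ᵗ + TV_5/(1+r)^5 = 320.2581

€320.26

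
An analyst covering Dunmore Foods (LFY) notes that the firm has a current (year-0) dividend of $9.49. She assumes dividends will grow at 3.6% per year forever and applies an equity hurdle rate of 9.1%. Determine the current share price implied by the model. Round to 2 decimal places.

Gordon growth model: P₀ = D₁/(r − g). D₁ = 9.49 × (1 + 0.036) = 9.8316.
P₀ = 9.8316 / (0.091 − 0.036) = 9.8316 / 0.055 = 178.7571

$178.76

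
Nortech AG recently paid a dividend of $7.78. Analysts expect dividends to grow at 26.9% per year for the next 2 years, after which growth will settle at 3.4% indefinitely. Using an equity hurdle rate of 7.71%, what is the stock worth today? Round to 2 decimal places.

Two-stage DDM. Project D₁…D_2 at 0.269, terminal growth 0.034, discount at r = 0.0771.
D_1 = 9.8728
D_2 = 12.5286
Terminal value at t=2: TV = D_3/(r−g) = 12.9546/(0.0771−0.034) = 300.5703
P₀ = 9.8728/(1+0.0771)^1 + 12.5286/(1+0.0771)^2 + 300.5703/(1+0.0771)^2 = 279.0454

$279.05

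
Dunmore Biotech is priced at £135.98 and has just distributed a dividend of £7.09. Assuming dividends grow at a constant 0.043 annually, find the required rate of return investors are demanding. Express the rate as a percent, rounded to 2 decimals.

9.74%

Rearranging the constant-growth DDM: r = D₁/P₀ + g.
D₁ = 7.09 × (1 + 0.043) = 7.3949.
r = 7.3949 / 135.98 + 0.043 = 0.05438 + 0.043 = 0.09738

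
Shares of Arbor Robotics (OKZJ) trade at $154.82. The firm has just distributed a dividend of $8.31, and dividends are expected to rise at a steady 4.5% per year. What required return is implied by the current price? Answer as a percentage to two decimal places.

10.11%

Rearranging the constant-growth DDM: r = D₁/P₀ + g.
D₁ = 8.31 × (1 + 0.045) = 8.6839.
r = 8.6839 / 154.82 + 0.045 = 0.05609 + 0.045 = 0.10109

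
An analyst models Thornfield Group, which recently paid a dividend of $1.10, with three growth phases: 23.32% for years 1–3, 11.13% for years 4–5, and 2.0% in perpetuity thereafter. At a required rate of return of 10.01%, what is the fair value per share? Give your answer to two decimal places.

$27.45

Three-stage DDM. Project D₁…D_5; terminal Gordon value at t=5 with g = 0.02; discount at r = 0.1001.
D_1 = 1.3565
D_2 = 1.6729
D_3 = 2.0630
D_4 = 2.2926
D_5 = 2.5477
TV_5 = 2.5987/(0.1001−0.02) = 32.4432
P₀ = Σ Dₜ/(1+r)ᵗ + TV_5/(1+r)^5 = 27.4469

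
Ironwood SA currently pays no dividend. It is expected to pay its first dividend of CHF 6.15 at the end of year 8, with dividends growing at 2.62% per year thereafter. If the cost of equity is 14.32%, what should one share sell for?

Deferred-dividend DDM. At t=7 the remaining stream is a growing perpetuity with first payment D_8 = 6.15.
V_7 = D_8/(r−g) = 6.15/(0.1432−0.0262) = 52.5641
P₀ = V_7/(1+r)^7 = 52.5641/(1+0.1432)^7 = 20.5984

CHF 20.60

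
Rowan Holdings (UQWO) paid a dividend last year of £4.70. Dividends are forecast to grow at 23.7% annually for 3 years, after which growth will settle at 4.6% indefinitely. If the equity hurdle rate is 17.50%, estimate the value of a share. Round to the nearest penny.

Two-stage DDM. Project D₁…D_3 at 0.237, terminal growth 0.046, discount at r = 0.175.
D_1 = 5.8139
D_2 = 7.1918
D_3 = 8.8962
Terminal value at t=3: TV = D_4/(r−g) = 9.3055/(0.175−0.046) = 72.1355
P₀ = 5.8139/(1+0.175)^1 + 7.1918/(1+0.175)^2 + 8.8962/(1+0.175)^3 + 72.1355/(1+0.175)^3 = 60.1078

£60.11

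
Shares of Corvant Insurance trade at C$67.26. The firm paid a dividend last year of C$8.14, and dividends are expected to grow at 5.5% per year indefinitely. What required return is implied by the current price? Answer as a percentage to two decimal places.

18.27%

Rearranging the constant-growth DDM: r = D₁/P₀ + g.
D₁ = 8.14 × (1 + 0.055) = 8.5877.
r = 8.5877 / 67.26 + 0.055 = 0.12768 + 0.055 = 0.18268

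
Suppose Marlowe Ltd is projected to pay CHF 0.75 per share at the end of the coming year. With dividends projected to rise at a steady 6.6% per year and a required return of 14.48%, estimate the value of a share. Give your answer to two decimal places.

CHF 9.52

Gordon growth model: P₀ = D₁/(r − g), with D₁ = 0.75 given directly.
P₀ = 0.7500 / (0.1448 − 0.066) = 0.7500 / 0.0788 = 9.5178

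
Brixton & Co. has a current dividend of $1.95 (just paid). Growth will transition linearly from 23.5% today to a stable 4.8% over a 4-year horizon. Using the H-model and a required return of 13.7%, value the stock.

$31.16

H-model: P₀ = D₀[(1+g_L) + H(g_S−g_L)]/(r−g_L), with H = 4/2 = 2.
P₀ = 1.95 × [(1+0.048) + 2×(0.235−0.048)] / (0.137−0.048)
   = 1.95 × 1.4220 / 0.089 = 31.1562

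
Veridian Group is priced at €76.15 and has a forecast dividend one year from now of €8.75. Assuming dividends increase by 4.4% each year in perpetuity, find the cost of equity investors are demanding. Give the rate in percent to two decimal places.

15.89%

Rearranging the constant-growth DDM: r = D₁/P₀ + g.
r = 8.7500 / 76.15 + 0.044 = 0.11490 + 0.044 = 0.15890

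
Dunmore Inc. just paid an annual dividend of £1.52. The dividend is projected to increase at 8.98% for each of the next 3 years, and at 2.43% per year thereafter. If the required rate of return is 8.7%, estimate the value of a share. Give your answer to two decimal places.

Two-stage DDM. Project D₁…D_3 at 0.0898, terminal growth 0.0243, discount at r = 0.087.
D_1 = 1.6565
D_2 = 1.8052
D_3 = 1.9674
Terminal value at t=3: TV = D_4/(r−g) = 2.0152/(0.087−0.0243) = 32.1398
P₀ = 1.6565/(1+0.087)^1 + 1.8052/(1+0.087)^2 + 1.9674/(1+0.087)^3 + 32.1398/(1+0.087)^3 = 29.6074

£29.61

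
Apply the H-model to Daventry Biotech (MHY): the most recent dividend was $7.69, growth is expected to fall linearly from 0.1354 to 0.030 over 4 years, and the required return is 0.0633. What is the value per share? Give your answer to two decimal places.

$286.54

H-model: P₀ = D₀[(1+g_L) + H(g_S−g_L)]/(r−g_L), with H = 4/2 = 2.
P₀ = 7.69 × [(1+0.03) + 2×(0.1354−0.03)] / (0.0633−0.03)
   = 7.69 × 1.2408 / 0.0333 = 286.5391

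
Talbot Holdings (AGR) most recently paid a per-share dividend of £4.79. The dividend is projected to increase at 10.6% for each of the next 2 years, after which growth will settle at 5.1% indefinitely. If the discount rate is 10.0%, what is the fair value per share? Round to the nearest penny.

£113.52

Two-stage DDM. Project D₁…D_2 at 0.106, terminal growth 0.051, discount at r = 0.1.
D_1 = 5.2977
D_2 = 5.8593
Terminal value at t=2: TV = D_3/(r−g) = 6.1581/(0.1−0.051) = 125.6760
P₀ = 5.2977/(1+0.1)^1 + 5.8593/(1+0.1)^2 + 125.6760/(1+0.1)^2 = 113.5230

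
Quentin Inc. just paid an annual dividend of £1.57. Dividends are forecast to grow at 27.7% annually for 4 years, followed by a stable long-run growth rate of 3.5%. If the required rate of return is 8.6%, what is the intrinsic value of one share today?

£70.48

Two-stage DDM. Project D₁…D_4 at 0.277, terminal growth 0.035, discount at r = 0.086.
D_1 = 2.0049
D_2 = 2.5602
D_3 = 3.2694
D_4 = 4.1751
Terminal value at t=4: TV = D_5/(r−g) = 4.3212/(0.086−0.035) = 84.7293
P₀ = 2.0049/(1+0.086)^1 + 2.5602/(1+0.086)^2 + 3.2694/(1+0.086)^3 + 4.1751/(1+0.086)^4 + 84.7293/(1+0.086)^4 = 70.4847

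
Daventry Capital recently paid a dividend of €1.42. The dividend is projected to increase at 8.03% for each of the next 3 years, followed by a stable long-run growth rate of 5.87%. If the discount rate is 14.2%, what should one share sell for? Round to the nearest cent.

€19.09

Two-stage DDM. Project D₁…D_3 at 0.0803, terminal growth 0.0587, discount at r = 0.142.
D_1 = 1.5340
D_2 = 1.6572
D_3 = 1.7903
Terminal value at t=3: TV = D_4/(r−g) = 1.8954/(0.142−0.0587) = 22.7536
P₀ = 1.5340/(1+0.142)^1 + 1.6572/(1+0.142)^2 + 1.7903/(1+0.142)^3 + 22.7536/(1+0.142)^3 = 19.0935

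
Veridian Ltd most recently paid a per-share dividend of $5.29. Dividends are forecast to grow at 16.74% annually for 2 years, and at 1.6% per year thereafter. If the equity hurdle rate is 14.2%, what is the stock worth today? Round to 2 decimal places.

Two-stage DDM. Project D₁…D_2 at 0.1674, terminal growth 0.016, discount at r = 0.142.
D_1 = 6.1755
D_2 = 7.2093
Terminal value at t=2: TV = D_3/(r−g) = 7.3247/(0.142−0.016) = 58.1324
P₀ = 6.1755/(1+0.142)^1 + 7.2093/(1+0.142)^2 + 58.1324/(1+0.142)^2 = 55.5100

$55.51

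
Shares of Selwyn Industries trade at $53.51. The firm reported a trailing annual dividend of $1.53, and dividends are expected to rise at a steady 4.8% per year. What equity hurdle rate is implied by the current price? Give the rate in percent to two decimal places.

Rearranging the constant-growth DDM: r = D₁/P₀ + g.
D₁ = 1.53 × (1 + 0.048) = 1.6034.
r = 1.6034 / 53.51 + 0.048 = 0.02997 + 0.048 = 0.07797

7.80%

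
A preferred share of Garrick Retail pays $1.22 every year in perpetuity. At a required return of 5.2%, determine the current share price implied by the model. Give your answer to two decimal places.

$23.46

Zero-growth DDM (perpetuity): P₀ = D/r = 1.22 / 0.052 = 23.4615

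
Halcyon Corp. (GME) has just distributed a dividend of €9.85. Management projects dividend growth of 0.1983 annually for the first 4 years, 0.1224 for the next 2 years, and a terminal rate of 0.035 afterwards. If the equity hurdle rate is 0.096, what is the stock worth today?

Three-stage DDM. Project D₁…D_6; terminal Gordon value at t=6 with g = 0.035; discount at r = 0.096.
D_1 = 11.8033
D_2 = 14.1438
D_3 = 16.9486
D_4 = 20.3095
D_5 = 22.7953
D_6 = 25.5855
TV_6 = 26.4810/(0.096−0.035) = 434.1145
P₀ = Σ Dₜ/(1+r)ᵗ + TV_6/(1+r)^6 = 329.1302

€329.13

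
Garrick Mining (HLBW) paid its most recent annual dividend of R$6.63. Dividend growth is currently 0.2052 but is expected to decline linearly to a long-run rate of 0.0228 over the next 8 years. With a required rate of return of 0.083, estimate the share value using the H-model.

R$193.00

H-model: P₀ = D₀[(1+g_L) + H(g_S−g_L)]/(r−g_L), with H = 8/2 = 4.
P₀ = 6.63 × [(1+0.0228) + 4×(0.2052−0.0228)] / (0.083−0.0228)
   = 6.63 × 1.7524 / 0.0602 = 192.9969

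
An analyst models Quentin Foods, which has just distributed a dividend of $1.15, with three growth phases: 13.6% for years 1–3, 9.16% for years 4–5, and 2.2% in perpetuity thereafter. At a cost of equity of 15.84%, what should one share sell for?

Three-stage DDM. Project D₁…D_5; terminal Gordon value at t=5 with g = 0.022; discount at r = 0.1584.
D_1 = 1.3064
D_2 = 1.4841
D_3 = 1.6859
D_4 = 1.8403
D_5 = 2.0089
TV_5 = 2.0531/(0.1584−0.022) = 15.0521
P₀ = Σ Dₜ/(1+r)ᵗ + TV_5/(1+r)^5 = 12.5195

$12.52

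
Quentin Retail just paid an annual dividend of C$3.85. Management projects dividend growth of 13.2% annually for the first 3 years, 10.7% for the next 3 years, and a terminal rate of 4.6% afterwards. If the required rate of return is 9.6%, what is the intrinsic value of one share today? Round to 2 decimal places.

Three-stage DDM. Project D₁…D_6; terminal Gordon value at t=6 with g = 0.046; discount at r = 0.096.
D_1 = 4.3582
D_2 = 4.9335
D_3 = 5.5847
D_4 = 6.1823
D_5 = 6.8438
D_6 = 7.5761
TV_6 = 7.9245/(0.096−0.046) = 158.4910
P₀ = Σ Dₜ/(1+r)ᵗ + TV_6/(1+r)^6 = 116.7497

C$116.75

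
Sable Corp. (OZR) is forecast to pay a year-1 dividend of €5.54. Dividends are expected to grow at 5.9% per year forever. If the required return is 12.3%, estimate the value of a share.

€86.56

Gordon growth model: P₀ = D₁/(r − g), with D₁ = 5.54 given directly.
P₀ = 5.5400 / (0.123 − 0.059) = 5.5400 / 0.064 = 86.5625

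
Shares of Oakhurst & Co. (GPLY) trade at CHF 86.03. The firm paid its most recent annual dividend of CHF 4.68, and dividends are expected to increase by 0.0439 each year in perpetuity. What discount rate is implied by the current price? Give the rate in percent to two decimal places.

10.07%

Rearranging the constant-growth DDM: r = D₁/P₀ + g.
D₁ = 4.68 × (1 + 0.0439) = 4.8855.
r = 4.8855 / 86.03 + 0.0439 = 0.05679 + 0.0439 = 0.10069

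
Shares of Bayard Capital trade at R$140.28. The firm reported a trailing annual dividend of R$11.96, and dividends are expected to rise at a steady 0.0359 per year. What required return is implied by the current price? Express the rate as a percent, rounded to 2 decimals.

Rearranging the constant-growth DDM: r = D₁/P₀ + g.
D₁ = 11.96 × (1 + 0.0359) = 12.3894.
r = 12.3894 / 140.28 + 0.0359 = 0.08832 + 0.0359 = 0.12422

12.42%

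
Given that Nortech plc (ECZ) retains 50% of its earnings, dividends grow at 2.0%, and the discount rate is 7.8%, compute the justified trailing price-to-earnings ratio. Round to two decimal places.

Payout ratio b = 1 − 0.50 = 0.50.
Justified trailing P/E = b(1+g)/(r−g) = 0.50×(1+0.02)/(0.078−0.02) = 8.7931

8.79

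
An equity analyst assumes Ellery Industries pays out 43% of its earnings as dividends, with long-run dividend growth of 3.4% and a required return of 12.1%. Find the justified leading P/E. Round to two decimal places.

Justified leading P/E = b/(r−g) = 0.43/(0.121−0.034) = 4.9425

4.94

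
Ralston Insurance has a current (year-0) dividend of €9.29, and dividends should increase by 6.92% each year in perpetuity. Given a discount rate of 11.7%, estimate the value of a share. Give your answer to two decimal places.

Gordon growth model: P₀ = D₁/(r − g). D₁ = 9.29 × (1 + 0.0692) = 9.9329.
P₀ = 9.9329 / (0.117 − 0.0692) = 9.9329 / 0.0478 = 207.8006

€207.80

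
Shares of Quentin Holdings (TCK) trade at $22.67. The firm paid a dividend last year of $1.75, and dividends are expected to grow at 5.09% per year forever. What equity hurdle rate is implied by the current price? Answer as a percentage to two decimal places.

13.20%

Rearranging the constant-growth DDM: r = D₁/P₀ + g.
D₁ = 1.75 × (1 + 0.0509) = 1.8391.
r = 1.8391 / 22.67 + 0.0509 = 0.08112 + 0.0509 = 0.13202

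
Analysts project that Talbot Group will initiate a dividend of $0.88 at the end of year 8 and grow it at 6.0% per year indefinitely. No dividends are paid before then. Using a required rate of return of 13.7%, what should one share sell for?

$4.65

Deferred-dividend DDM. At t=7 the remaining stream is a growing perpetuity with first payment D_8 = 0.88.
V_7 = D_8/(r−g) = 0.88/(0.137−0.06) = 11.4286
P₀ = V_7/(1+r)^7 = 11.4286/(1+0.137)^7 = 4.6523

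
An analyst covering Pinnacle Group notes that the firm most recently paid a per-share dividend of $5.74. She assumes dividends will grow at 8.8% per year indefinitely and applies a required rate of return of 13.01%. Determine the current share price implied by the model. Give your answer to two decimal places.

Gordon growth model: P₀ = D₁/(r − g). D₁ = 5.74 × (1 + 0.088) = 6.2451.
P₀ = 6.2451 / (0.1301 − 0.088) = 6.2451 / 0.0421 = 148.3401

$148.34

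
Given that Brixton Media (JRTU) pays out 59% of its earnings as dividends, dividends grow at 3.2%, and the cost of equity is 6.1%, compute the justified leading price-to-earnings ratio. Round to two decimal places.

20.34

Justified leading P/E = b/(r−g) = 0.59/(0.061−0.032) = 20.3448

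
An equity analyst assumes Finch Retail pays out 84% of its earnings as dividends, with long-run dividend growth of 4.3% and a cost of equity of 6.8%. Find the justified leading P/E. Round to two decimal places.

Justified leading P/E = b/(r−g) = 0.84/(0.068−0.043) = 33.6000

33.60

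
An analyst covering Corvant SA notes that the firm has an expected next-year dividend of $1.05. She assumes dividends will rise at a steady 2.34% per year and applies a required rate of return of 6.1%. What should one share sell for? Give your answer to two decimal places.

Gordon growth model: P₀ = D₁/(r − g), with D₁ = 1.05 given directly.
P₀ = 1.0500 / (0.061 − 0.0234) = 1.0500 / 0.0376 = 27.9255

$27.93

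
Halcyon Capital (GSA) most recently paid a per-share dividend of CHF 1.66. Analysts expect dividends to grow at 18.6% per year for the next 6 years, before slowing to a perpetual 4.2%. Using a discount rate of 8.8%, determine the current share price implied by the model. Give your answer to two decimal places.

CHF 76.71

Two-stage DDM. Project D₁…D_6 at 0.186, terminal growth 0.042, discount at r = 0.088.
D_1 = 1.9688
D_2 = 2.3349
D_3 = 2.7692
D_4 = 3.2843
D_5 = 3.8952
D_6 = 4.6197
Terminal value at t=6: TV = D_7/(r−g) = 4.8138/(0.088−0.042) = 104.6468
P₀ = 1.9688/(1+0.088)^1 + 2.3349/(1+0.088)^2 + 2.7692/(1+0.088)^3 + 3.2843/(1+0.088)^4 + 3.8952/(1+0.088)^5 + 4.6197/(1+0.088)^6 + 104.6468/(1+0.088)^6 = 76.7050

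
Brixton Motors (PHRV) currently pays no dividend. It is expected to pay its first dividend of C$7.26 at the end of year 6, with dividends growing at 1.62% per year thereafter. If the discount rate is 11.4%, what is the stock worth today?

Deferred-dividend DDM. At t=5 the remaining stream is a growing perpetuity with first payment D_6 = 7.26.
V_5 = D_6/(r−g) = 7.26/(0.114−0.0162) = 74.2331
P₀ = V_5/(1+r)^5 = 74.2331/(1+0.114)^5 = 43.2685

C$43.27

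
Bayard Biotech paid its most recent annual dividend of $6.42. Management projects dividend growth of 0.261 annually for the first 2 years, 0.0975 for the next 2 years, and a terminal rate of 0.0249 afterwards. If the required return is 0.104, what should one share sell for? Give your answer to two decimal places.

Three-stage DDM. Project D₁…D_4; terminal Gordon value at t=4 with g = 0.0249; discount at r = 0.104.
D_1 = 8.0956
D_2 = 10.2086
D_3 = 11.2039
D_4 = 12.2963
TV_4 = 12.6025/(0.104−0.0249) = 159.3233
P₀ = Σ Dₜ/(1+r)ᵗ + TV_4/(1+r)^4 = 139.5642

$139.56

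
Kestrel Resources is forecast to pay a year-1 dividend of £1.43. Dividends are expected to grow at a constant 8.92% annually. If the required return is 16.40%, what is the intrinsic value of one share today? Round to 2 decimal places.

Gordon growth model: P₀ = D₁/(r − g), with D₁ = 1.43 given directly.
P₀ = 1.4300 / (0.164 − 0.0892) = 1.4300 / 0.0748 = 19.1176

£19.12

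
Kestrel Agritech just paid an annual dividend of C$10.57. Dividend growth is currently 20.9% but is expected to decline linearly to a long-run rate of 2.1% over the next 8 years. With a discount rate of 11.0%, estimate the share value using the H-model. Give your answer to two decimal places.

H-model: P₀ = D₀[(1+g_L) + H(g_S−g_L)]/(r−g_L), with H = 8/2 = 4.
P₀ = 10.57 × [(1+0.021) + 4×(0.209−0.021)] / (0.11−0.021)
   = 10.57 × 1.7730 / 0.089 = 210.5687

C$210.57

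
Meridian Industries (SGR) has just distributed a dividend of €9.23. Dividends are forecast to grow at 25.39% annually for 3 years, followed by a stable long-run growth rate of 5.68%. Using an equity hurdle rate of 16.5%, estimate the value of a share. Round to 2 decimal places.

Two-stage DDM. Project D₁…D_3 at 0.2539, terminal growth 0.0568, discount at r = 0.165.
D_1 = 11.5735
D_2 = 14.5120
D_3 = 18.1966
Terminal value at t=3: TV = D_4/(r−g) = 19.2302/(0.165−0.0568) = 177.7280
P₀ = 11.5735/(1+0.165)^1 + 14.5120/(1+0.165)^2 + 18.1966/(1+0.165)^3 + 177.7280/(1+0.165)^3 = 144.5382

€144.54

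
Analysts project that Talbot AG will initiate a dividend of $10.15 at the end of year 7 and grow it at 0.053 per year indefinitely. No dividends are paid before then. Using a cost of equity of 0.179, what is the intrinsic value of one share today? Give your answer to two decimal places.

Deferred-dividend DDM. At t=6 the remaining stream is a growing perpetuity with first payment D_7 = 10.15.
V_6 = D_7/(r−g) = 10.15/(0.179−0.053) = 80.5556
P₀ = V_6/(1+r)^6 = 80.5556/(1+0.179)^6 = 29.9925

$29.99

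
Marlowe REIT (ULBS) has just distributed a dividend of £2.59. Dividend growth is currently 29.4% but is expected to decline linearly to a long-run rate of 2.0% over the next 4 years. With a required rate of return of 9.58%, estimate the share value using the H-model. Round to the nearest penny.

H-model: P₀ = D₀[(1+g_L) + H(g_S−g_L)]/(r−g_L), with H = 4/2 = 2.
P₀ = 2.59 × [(1+0.02) + 2×(0.294−0.02)] / (0.0958−0.02)
   = 2.59 × 1.5680 / 0.0758 = 53.5768

£53.58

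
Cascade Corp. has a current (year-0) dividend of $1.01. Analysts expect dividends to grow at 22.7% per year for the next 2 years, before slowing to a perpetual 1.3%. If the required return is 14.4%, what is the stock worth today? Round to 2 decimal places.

Two-stage DDM. Project D₁…D_2 at 0.227, terminal growth 0.013, discount at r = 0.144.
D_1 = 1.2393
D_2 = 1.5206
Terminal value at t=2: TV = D_3/(r−g) = 1.5404/(0.144−0.013) = 11.7584
P₀ = 1.2393/(1+0.144)^1 + 1.5206/(1+0.144)^2 + 11.7584/(1+0.144)^2 = 11.2297

$11.23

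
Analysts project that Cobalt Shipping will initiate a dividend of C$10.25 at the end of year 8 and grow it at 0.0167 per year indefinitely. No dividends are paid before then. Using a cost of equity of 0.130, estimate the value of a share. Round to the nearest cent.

C$38.45

Deferred-dividend DDM. At t=7 the remaining stream is a growing perpetuity with first payment D_8 = 10.25.
V_7 = D_8/(r−g) = 10.25/(0.13−0.0167) = 90.4678
P₀ = V_7/(1+r)^7 = 90.4678/(1+0.13)^7 = 38.4543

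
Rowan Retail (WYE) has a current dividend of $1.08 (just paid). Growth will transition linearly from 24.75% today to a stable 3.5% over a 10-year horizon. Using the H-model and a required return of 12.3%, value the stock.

$25.74

H-model: P₀ = D₀[(1+g_L) + H(g_S−g_L)]/(r−g_L), with H = 10/2 = 5.
P₀ = 1.08 × [(1+0.035) + 5×(0.2475−0.035)] / (0.123−0.035)
   = 1.08 × 2.0975 / 0.088 = 25.7420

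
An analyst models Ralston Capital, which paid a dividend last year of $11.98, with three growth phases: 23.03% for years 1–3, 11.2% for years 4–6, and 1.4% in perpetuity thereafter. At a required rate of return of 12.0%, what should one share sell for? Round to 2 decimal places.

Three-stage DDM. Project D₁…D_6; terminal Gordon value at t=6 with g = 0.014; discount at r = 0.12.
D_1 = 14.7390
D_2 = 18.1334
D_3 = 22.3095
D_4 = 24.8082
D_5 = 27.5867
D_6 = 30.6764
TV_6 = 31.1059/(0.12−0.014) = 293.4515
P₀ = Σ Dₜ/(1+r)ᵗ + TV_6/(1+r)^6 = 239.1278

$239.13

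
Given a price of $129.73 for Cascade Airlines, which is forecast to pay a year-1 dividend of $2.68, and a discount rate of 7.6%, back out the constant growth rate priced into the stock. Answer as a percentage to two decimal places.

5.53%

From P₀ = D₁/(r − g), the implied growth is g = r − D₁/P₀.
g = 0.076 − 2.68/129.73 = 0.076 − 0.02066 = 0.05534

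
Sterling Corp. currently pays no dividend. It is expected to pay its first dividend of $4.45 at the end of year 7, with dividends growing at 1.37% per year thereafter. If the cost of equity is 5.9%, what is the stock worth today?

Deferred-dividend DDM. At t=6 the remaining stream is a growing perpetuity with first payment D_7 = 4.45.
V_6 = D_7/(r−g) = 4.45/(0.059−0.0137) = 98.2340
P₀ = V_6/(1+r)^6 = 98.2340/(1+0.059)^6 = 69.6444

$69.64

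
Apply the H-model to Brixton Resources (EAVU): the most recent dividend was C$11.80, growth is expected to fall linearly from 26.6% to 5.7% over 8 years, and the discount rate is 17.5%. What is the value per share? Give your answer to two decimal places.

C$189.30

H-model: P₀ = D₀[(1+g_L) + H(g_S−g_L)]/(r−g_L), with H = 8/2 = 4.
P₀ = 11.80 × [(1+0.057) + 4×(0.266−0.057)] / (0.175−0.057)
   = 11.80 × 1.8930 / 0.118 = 189.3000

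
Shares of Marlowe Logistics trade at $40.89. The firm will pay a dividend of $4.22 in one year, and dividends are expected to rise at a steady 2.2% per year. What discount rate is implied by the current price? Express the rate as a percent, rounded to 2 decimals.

Rearranging the constant-growth DDM: r = D₁/P₀ + g.
r = 4.2200 / 40.89 + 0.022 = 0.10320 + 0.022 = 0.12520

12.52%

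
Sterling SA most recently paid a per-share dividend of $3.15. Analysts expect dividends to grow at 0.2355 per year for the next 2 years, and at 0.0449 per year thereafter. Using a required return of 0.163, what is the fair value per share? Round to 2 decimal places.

$38.35

Two-stage DDM. Project D₁…D_2 at 0.2355, terminal growth 0.0449, discount at r = 0.163.
D_1 = 3.8918
D_2 = 4.8083
Terminal value at t=2: TV = D_3/(r−g) = 5.0242/(0.163−0.0449) = 42.5423
P₀ = 3.8918/(1+0.163)^1 + 4.8083/(1+0.163)^2 + 42.5423/(1+0.163)^2 = 38.3543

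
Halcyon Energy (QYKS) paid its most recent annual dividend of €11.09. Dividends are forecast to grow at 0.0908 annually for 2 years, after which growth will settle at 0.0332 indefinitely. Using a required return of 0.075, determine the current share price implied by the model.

€304.91

Two-stage DDM. Project D₁…D_2 at 0.0908, terminal growth 0.0332, discount at r = 0.075.
D_1 = 12.0970
D_2 = 13.1954
Terminal value at t=2: TV = D_3/(r−g) = 13.6335/(0.075−0.0332) = 326.1594
P₀ = 12.0970/(1+0.075)^1 + 13.1954/(1+0.075)^2 + 326.1594/(1+0.075)^2 = 304.9078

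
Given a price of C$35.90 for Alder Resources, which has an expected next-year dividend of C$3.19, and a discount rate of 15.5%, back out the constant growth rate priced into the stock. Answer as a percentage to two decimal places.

From P₀ = D₁/(r − g), the implied growth is g = r − D₁/P₀.
g = 0.155 − 3.19/35.90 = 0.155 − 0.08886 = 0.06614

6.61%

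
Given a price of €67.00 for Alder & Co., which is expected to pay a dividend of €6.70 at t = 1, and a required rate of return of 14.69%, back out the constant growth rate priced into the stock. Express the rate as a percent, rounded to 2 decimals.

4.69%

From P₀ = D₁/(r − g), the implied growth is g = r − D₁/P₀.
g = 0.1469 − 6.70/67.00 = 0.1469 − 0.10000 = 0.04690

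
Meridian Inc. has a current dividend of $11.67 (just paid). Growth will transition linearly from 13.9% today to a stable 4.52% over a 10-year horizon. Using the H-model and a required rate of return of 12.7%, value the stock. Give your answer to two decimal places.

H-model: P₀ = D₀[(1+g_L) + H(g_S−g_L)]/(r−g_L), with H = 10/2 = 5.
P₀ = 11.67 × [(1+0.0452) + 5×(0.139−0.0452)] / (0.127−0.0452)
   = 11.67 × 1.5142 / 0.0818 = 216.0234

$216.02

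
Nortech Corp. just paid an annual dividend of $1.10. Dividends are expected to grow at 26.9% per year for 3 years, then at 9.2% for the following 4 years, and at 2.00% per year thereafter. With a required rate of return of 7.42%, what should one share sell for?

Three-stage DDM. Project D₁…D_7; terminal Gordon value at t=7 with g = 0.02; discount at r = 0.0742.
D_1 = 1.3959
D_2 = 1.7714
D_3 = 2.2479
D_4 = 2.4547
D_5 = 2.6805
D_6 = 2.9272
D_7 = 3.1965
TV_7 = 3.2604/(0.0742−0.02) = 60.1546
P₀ = Σ Dₜ/(1+r)ᵗ + TV_7/(1+r)^7 = 48.6557

$48.66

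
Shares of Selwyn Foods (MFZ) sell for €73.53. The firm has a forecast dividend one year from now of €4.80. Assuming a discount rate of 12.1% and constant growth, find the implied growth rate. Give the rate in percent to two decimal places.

From P₀ = D₁/(r − g), the implied growth is g = r − D₁/P₀.
g = 0.121 − 4.80/73.53 = 0.121 − 0.06528 = 0.05572

5.57%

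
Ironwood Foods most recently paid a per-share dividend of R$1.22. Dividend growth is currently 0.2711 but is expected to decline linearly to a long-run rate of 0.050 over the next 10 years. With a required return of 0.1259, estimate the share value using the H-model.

R$34.65

H-model: P₀ = D₀[(1+g_L) + H(g_S−g_L)]/(r−g_L), with H = 10/2 = 5.
P₀ = 1.22 × [(1+0.05) + 5×(0.2711−0.05)] / (0.1259−0.05)
   = 1.22 × 2.1555 / 0.0759 = 34.6470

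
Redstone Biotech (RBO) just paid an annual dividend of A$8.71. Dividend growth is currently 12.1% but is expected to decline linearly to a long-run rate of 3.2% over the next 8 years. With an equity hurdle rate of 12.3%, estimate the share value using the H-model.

H-model: P₀ = D₀[(1+g_L) + H(g_S−g_L)]/(r−g_L), with H = 8/2 = 4.
P₀ = 8.71 × [(1+0.032) + 4×(0.121−0.032)] / (0.123−0.032)
   = 8.71 × 1.3880 / 0.091 = 132.8514

A$132.85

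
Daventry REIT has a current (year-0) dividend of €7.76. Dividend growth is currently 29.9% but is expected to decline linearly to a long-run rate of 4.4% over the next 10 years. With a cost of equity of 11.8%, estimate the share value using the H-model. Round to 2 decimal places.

H-model: P₀ = D₀[(1+g_L) + H(g_S−g_L)]/(r−g_L), with H = 10/2 = 5.
P₀ = 7.76 × [(1+0.044) + 5×(0.299−0.044)] / (0.118−0.044)
   = 7.76 × 2.3190 / 0.074 = 243.1816

€243.18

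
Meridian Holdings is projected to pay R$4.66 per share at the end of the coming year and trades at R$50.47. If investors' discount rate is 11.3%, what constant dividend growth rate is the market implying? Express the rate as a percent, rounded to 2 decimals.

2.07%

From P₀ = D₁/(r − g), the implied growth is g = r − D₁/P₀.
g = 0.113 − 4.66/50.47 = 0.113 − 0.09233 = 0.02067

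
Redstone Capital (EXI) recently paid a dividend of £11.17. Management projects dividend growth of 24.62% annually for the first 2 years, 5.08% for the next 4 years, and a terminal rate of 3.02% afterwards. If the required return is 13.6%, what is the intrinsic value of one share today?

£165.94

Three-stage DDM. Project D₁…D_6; terminal Gordon value at t=6 with g = 0.0302; discount at r = 0.136.
D_1 = 13.9201
D_2 = 17.3472
D_3 = 18.2284
D_4 = 19.1544
D_5 = 20.1275
D_6 = 21.1499
TV_6 = 21.7887/(0.136−0.0302) = 205.9419
P₀ = Σ Dₜ/(1+r)ᵗ + TV_6/(1+r)^6 = 165.9354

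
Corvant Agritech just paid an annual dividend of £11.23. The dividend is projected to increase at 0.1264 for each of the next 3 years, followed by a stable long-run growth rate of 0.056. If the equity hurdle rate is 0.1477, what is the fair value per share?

£154.71

Two-stage DDM. Project D₁…D_3 at 0.1264, terminal growth 0.056, discount at r = 0.1477.
D_1 = 12.6495
D_2 = 14.2484
D_3 = 16.0494
Terminal value at t=3: TV = D_4/(r−g) = 16.9481/(0.1477−0.056) = 184.8214
P₀ = 12.6495/(1+0.1477)^1 + 14.2484/(1+0.1477)^2 + 16.0494/(1+0.1477)^3 + 184.8214/(1+0.1477)^3 = 154.7100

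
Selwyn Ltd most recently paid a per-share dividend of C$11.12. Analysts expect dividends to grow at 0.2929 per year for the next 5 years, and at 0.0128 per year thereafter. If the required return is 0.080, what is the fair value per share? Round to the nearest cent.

Two-stage DDM. Project D₁…D_5 at 0.2929, terminal growth 0.0128, discount at r = 0.08.
D_1 = 14.3770
D_2 = 18.5881
D_3 = 24.0325
D_4 = 31.0717
D_5 = 40.1726
Terminal value at t=5: TV = D_6/(r−g) = 40.6868/(0.08−0.0128) = 605.4578
P₀ = 14.3770/(1+0.08)^1 + 18.5881/(1+0.08)^2 + 24.0325/(1+0.08)^3 + 31.0717/(1+0.08)^4 + 40.1726/(1+0.08)^5 + 605.4578/(1+0.08)^5 = 510.5699

C$510.57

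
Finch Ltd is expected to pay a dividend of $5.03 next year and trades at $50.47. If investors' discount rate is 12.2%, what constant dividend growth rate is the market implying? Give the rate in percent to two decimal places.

From P₀ = D₁/(r − g), the implied growth is g = r − D₁/P₀.
g = 0.122 − 5.03/50.47 = 0.122 − 0.09966 = 0.02234

2.23%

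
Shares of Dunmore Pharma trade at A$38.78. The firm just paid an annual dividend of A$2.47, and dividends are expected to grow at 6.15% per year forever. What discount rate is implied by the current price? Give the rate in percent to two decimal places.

Rearranging the constant-growth DDM: r = D₁/P₀ + g.
D₁ = 2.47 × (1 + 0.0615) = 2.6219.
r = 2.6219 / 38.78 + 0.0615 = 0.06761 + 0.0615 = 0.12911

12.91%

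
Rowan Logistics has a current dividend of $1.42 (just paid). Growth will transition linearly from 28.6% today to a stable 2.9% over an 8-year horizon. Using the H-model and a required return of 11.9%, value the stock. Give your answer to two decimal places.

$32.45

H-model: P₀ = D₀[(1+g_L) + H(g_S−g_L)]/(r−g_L), with H = 8/2 = 4.
P₀ = 1.42 × [(1+0.029) + 4×(0.286−0.029)] / (0.119−0.029)
   = 1.42 × 2.0570 / 0.09 = 32.4549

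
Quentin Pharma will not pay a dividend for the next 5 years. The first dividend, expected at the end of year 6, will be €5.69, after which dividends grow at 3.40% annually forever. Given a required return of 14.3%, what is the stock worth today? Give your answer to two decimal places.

€26.76

Deferred-dividend DDM. At t=5 the remaining stream is a growing perpetuity with first payment D_6 = 5.69.
V_5 = D_6/(r−g) = 5.69/(0.143−0.034) = 52.2018
P₀ = V_5/(1+r)^5 = 52.2018/(1+0.143)^5 = 26.7581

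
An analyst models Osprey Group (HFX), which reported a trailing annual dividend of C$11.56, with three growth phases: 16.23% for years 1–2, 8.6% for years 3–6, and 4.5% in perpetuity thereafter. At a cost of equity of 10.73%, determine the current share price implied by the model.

C$271.09

Three-stage DDM. Project D₁…D_6; terminal Gordon value at t=6 with g = 0.045; discount at r = 0.1073.
D_1 = 13.4362
D_2 = 15.6169
D_3 = 16.9599
D_4 = 18.4185
D_5 = 20.0025
D_6 = 21.7227
TV_6 = 22.7002/(0.1073−0.045) = 364.3694
P₀ = Σ Dₜ/(1+r)ᵗ + TV_6/(1+r)^6 = 271.0895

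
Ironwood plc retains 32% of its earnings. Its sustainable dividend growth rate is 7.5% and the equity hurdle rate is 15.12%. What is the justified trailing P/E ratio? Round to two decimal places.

Payout ratio b = 1 − 0.32 = 0.68.
Justified trailing P/E = b(1+g)/(r−g) = 0.68×(1+0.075)/(0.1512−0.075) = 9.5932

9.59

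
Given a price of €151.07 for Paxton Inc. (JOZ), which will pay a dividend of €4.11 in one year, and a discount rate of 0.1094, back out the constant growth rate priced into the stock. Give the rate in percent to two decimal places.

8.22%

From P₀ = D₁/(r − g), the implied growth is g = r − D₁/P₀.
g = 0.1094 − 4.11/151.07 = 0.1094 − 0.02721 = 0.08219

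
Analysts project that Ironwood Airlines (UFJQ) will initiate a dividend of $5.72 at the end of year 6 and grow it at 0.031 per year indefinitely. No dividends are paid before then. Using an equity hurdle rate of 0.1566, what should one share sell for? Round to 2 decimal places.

$22.00

Deferred-dividend DDM. At t=5 the remaining stream is a growing perpetuity with first payment D_6 = 5.72.
V_5 = D_6/(r−g) = 5.72/(0.1566−0.031) = 45.5414
P₀ = V_5/(1+r)^5 = 45.5414/(1+0.1566)^5 = 22.0034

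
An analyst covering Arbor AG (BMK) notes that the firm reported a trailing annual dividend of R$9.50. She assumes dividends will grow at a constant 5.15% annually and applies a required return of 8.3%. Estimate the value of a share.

R$317.12

Gordon growth model: P₀ = D₁/(r − g). D₁ = 9.50 × (1 + 0.0515) = 9.9893.
P₀ = 9.9893 / (0.083 − 0.0515) = 9.9893 / 0.0315 = 317.1190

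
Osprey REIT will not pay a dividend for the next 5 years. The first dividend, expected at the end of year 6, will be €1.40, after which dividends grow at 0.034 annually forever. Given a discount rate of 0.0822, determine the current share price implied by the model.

€19.57

Deferred-dividend DDM. At t=5 the remaining stream is a growing perpetuity with first payment D_6 = 1.40.
V_5 = D_6/(r−g) = 1.40/(0.0822−0.034) = 29.0456
P₀ = V_5/(1+r)^5 = 29.0456/(1+0.0822)^5 = 19.5679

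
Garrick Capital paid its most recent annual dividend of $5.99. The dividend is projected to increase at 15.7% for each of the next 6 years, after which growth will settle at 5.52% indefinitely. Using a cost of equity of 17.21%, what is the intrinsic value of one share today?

$84.38

Two-stage DDM. Project D₁…D_6 at 0.157, terminal growth 0.0552, discount at r = 0.1721.
D_1 = 6.9304
D_2 = 8.0185
D_3 = 9.2774
D_4 = 10.7340
D_5 = 12.4192
D_6 = 14.3690
Terminal value at t=6: TV = D_7/(r−g) = 15.1622/(0.1721−0.0552) = 129.7022
P₀ = 6.9304/(1+0.1721)^1 + 8.0185/(1+0.1721)^2 + 9.2774/(1+0.1721)^3 + 10.7340/(1+0.1721)^4 + 12.4192/(1+0.1721)^5 + 14.3690/(1+0.1721)^6 + 129.7022/(1+0.1721)^6 = 84.3756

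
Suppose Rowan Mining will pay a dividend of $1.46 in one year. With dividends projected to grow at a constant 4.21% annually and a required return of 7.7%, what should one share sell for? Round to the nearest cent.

$41.83

Gordon growth model: P₀ = D₁/(r − g), with D₁ = 1.46 given directly.
P₀ = 1.4600 / (0.077 − 0.0421) = 1.4600 / 0.0349 = 41.8338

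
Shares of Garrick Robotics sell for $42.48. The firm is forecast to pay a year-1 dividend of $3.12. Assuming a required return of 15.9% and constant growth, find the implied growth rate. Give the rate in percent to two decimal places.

8.56%

From P₀ = D₁/(r − g), the implied growth is g = r − D₁/P₀.
g = 0.159 − 3.12/42.48 = 0.159 − 0.07345 = 0.08555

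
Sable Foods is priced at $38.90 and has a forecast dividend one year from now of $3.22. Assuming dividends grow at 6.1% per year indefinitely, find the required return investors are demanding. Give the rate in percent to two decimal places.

14.38%

Rearranging the constant-growth DDM: r = D₁/P₀ + g.
r = 3.2200 / 38.90 + 0.061 = 0.08278 + 0.061 = 0.14378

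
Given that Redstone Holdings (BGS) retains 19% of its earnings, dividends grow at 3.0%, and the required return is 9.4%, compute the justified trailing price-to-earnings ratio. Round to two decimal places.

Payout ratio b = 1 − 0.19 = 0.81.
Justified trailing P/E = b(1+g)/(r−g) = 0.81×(1+0.03)/(0.094−0.03) = 13.0359

13.04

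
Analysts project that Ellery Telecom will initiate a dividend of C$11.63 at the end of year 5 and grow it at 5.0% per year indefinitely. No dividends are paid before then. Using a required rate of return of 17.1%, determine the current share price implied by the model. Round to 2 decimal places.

C$51.12

Deferred-dividend DDM. At t=4 the remaining stream is a growing perpetuity with first payment D_5 = 11.63.
V_4 = D_5/(r−g) = 11.63/(0.171−0.05) = 96.1157
P₀ = V_4/(1+r)^4 = 96.1157/(1+0.171)^4 = 51.1172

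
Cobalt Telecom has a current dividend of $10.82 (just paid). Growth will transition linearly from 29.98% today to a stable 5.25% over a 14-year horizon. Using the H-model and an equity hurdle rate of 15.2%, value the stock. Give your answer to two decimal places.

$302.70

H-model: P₀ = D₀[(1+g_L) + H(g_S−g_L)]/(r−g_L), with H = 14/2 = 7.
P₀ = 10.82 × [(1+0.0525) + 7×(0.2998−0.0525)] / (0.152−0.0525)
   = 10.82 × 2.7836 / 0.0995 = 302.6990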